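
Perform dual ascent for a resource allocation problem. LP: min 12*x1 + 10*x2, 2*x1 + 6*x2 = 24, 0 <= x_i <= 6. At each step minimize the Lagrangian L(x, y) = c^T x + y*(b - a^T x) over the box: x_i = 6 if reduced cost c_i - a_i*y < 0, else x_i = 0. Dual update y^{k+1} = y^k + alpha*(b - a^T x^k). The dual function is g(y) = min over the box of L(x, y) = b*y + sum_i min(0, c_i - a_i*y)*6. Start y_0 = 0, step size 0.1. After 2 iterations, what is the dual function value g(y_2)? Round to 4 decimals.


Dual ascent for LP: min 12*x1 + 10*x2, 2*x1 + 6*x2 = 24, 0 <= x_i <= 6
Step 1: y^k = 0.0, reduced costs: (12.0, 10.0)
  x^k = (0.0, 0.0), subgradient = b - a^T x = 24.0
  y^{k+1} = 0.0 + 0.1*24.0 = 2.4
Step 2: y^k = 2.4, reduced costs: (7.2, -4.4)
  x^k = (0.0, 6.0), subgradient = b - a^T x = -12.0
  y^{k+1} = 2.4 + 0.1*-12.0 = 1.2
Dual objective at y_2 = 1.2: reduced costs (9.6, 2.8), box minimizer x = (0.0, 0.0)
g(y_2) = b*y + (c1 - a1*y)*x1 + (c2 - a2*y)*x2 = 24*1.2 + 9.6*0.0 + 2.8*0.0 = 28.8 + 0.0 + 0.0 = 28.8


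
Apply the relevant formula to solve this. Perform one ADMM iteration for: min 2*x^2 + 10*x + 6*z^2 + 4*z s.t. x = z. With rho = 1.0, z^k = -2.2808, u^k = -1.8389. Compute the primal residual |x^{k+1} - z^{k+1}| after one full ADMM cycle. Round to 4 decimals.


ADMM iteration with rho = 1.0, z^k = -2.2808, u^k = -1.8389
Step 1: x-update.
Minimize 2*x^2 + 10*x + (1.0/2)*(x + 2.2808 - 1.8389)^2
FOC: (2*2 + 1.0)*x = -10 + 1.0*(-2.2808 + 1.8389)
x^{k+1} = -2.0884
Step 2: z-update.
Minimize 6*z^2 + 4*z + (1.0/2)*(-2.0884 - z - 1.8389)^2
FOC: (2*6 + 1.0)*z = -4 + 1.0*(-2.0884 - 1.8389)
z^{k+1} = -0.6098
Step 3: u-update.
u^{k+1} = -1.8389 - 2.0884 + 0.6098 = -3.3175
Step 4: Primal residual = |-2.0884 + 0.6098| = 1.4786


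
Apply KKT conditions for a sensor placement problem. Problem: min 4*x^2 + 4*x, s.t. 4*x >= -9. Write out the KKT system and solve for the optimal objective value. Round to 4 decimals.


Step 1: Try lambda = 0 (constraint inactive).
Stationarity: 2*4*x + 4 = 0
x* = -4/(2*4) = -0.5
Check constraint: 4*-0.5 = -2.0 >= -9 -- satisfied.
Step 2: Compute optimal value.
f(x*) = 4*(-0.5)^2 + 4*(-0.5) = -1.0


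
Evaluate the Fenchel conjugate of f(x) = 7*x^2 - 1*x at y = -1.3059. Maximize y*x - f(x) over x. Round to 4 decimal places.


f*(y) = sup_x {y*x - a*x^2 - b*x} = sup_x {(y-b)*x - a*x^2}
FOC: (y - b) - 2a*x = 0 => x* = (y - b)/(2a)
x* = (-1.3059 + 1)/(2*7) = -0.0219
f*(-1.3059) = (y-b)^2/(4a) = (-1.3059 + 1)^2/(4*7)
= 0.0936/28 = 0.0033


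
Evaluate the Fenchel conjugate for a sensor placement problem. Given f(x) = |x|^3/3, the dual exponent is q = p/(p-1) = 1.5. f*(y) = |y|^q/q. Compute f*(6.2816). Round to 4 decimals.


The conjugate exponent q satisfies 1/p + 1/q = 1.
p = 3, so q = 3/(3 - 1) = 1.5
|y|^q = 6.2816^1.5 = 15.7436
f*(6.2816) = 15.7436 / 1.5 = 10.4958


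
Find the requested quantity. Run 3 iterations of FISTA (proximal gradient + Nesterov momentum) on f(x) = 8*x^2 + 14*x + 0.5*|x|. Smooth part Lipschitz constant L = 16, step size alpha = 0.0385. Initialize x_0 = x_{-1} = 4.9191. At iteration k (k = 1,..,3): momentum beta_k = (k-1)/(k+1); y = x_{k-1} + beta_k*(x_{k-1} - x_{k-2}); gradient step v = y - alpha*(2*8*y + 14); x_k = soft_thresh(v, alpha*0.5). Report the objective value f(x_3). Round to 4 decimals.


FISTA on f(x) = 8*x^2 + 14*x + 0.5*|x|
L = 16, alpha = 0.0385
Iteration 1: beta = 0.0, y = 4.9191 + 0.0*(4.9191 - 4.9191) = 4.9191
  grad(y) = 92.7056, v = y - alpha*grad = 1.3499
  prox(v) = soft_thresh(1.3499, 0.0193) = 1.3307
Iteration 2: beta = 0.3333, y = 1.3307 + 0.3333*(1.3307 - 4.9191) = 0.1345
  grad(y) = 16.1527, v = y - alpha*grad = -0.4873
  prox(v) = soft_thresh(-0.4873, 0.0193) = -0.4681
Iteration 3: beta = 0.5, y = -0.4681 + 0.5*(-0.4681 - 1.3307) = -1.3675
  grad(y) = -7.8795, v = y - alpha*grad = -1.0641
  prox(v) = soft_thresh(-1.0641, 0.0193) = -1.0449
f(x_3) = 8*(-1.0449)^2 + 14*(-1.0449) + 0.5*|-1.0449| = -5.3718


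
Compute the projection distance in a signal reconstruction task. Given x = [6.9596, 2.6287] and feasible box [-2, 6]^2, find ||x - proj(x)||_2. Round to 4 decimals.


Project each component onto [-2, 6].
clip(6.9596) = 6.0, clip(2.6287) = 2.6287
Projection = [6.0, 2.6287]
Squared diffs: [0.9208, 0.0]
Distance = sqrt(0.9208) = 0.9596


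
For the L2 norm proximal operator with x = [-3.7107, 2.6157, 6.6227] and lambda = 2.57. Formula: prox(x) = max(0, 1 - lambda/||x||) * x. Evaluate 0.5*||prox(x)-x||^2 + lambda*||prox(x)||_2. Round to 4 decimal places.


Step 1: Compute ||x||.
||x|| = 8.0294
Step 2: Compute scaling factor.
scale = max(0, 1 - 2.57/8.0294) = 0.6799
Step 3: prox(x) = [-2.523, 1.7785, 4.5029]
||prox(x)|| = 5.4594
Step 4: Proximal objective.
0.5*||prox-x||^2 = 3.3025
lambda*||prox|| = 14.0307
Total = 17.3331


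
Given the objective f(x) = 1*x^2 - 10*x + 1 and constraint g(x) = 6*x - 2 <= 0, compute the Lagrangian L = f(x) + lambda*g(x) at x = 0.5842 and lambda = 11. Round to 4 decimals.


Step 1: Evaluate f(x).
f(0.5842) = 1*0.5842^2 - 10*0.5842 + 1 = -4.5007
Step 2: Evaluate g(x).
g(0.5842) = 6*0.5842 - 2 = 1.5052
Step 3: Compute Lagrangian.
L = -4.5007 + 11*1.5052 = 12.0565


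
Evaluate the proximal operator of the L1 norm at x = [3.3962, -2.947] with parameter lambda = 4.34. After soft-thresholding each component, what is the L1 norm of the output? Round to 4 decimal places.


Soft-thresholding with lambda = 4.34:
prox(3.3962) = sign(3.3962)*max(|3.3962| - 4.34, 0) = 0.0
prox(-2.947) = sign(-2.947)*max(|-2.947| - 4.34, 0) = 0.0
prox(x) = [0.0, 0.0]
||prox(x)||_1 = 0.0 + 0.0 = 0.0


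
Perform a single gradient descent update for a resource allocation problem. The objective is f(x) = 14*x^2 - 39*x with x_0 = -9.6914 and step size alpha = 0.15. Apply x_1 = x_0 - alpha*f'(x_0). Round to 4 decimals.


We compute the gradient at x_0 and apply the update.
f'(x) = 28*x - 39
f'(-9.6914) = 28*-9.6914 - 39 = -310.3592
x_1 = -9.6914 - 0.15*-310.3592 = 36.8625


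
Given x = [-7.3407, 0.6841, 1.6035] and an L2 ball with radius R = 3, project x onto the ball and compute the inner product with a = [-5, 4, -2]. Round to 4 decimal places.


Step 1: Compute ||x|| (intermediates to 6 decimals).
||x|| = sqrt((-7.3407)^2 + 0.6841^2 + 1.6035^2) = 7.544871
Step 2: Project.
Since ||x|| > R, scale = R/||x|| = 3/7.544871 = 0.397621, proj(x) = scale * x
proj(x) = [-2.918816, 0.272013, 0.637585]
Step 3: Dot product.
a^T * proj(x) = -5*(-2.918816) + 4*0.272013 - 2*0.637585 = 14.407


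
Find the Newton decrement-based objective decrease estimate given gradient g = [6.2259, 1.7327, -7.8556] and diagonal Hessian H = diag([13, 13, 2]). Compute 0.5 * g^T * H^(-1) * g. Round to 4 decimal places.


Step 1: H is diagonal, so H^(-1) * g = [0.4789, 0.1333, -3.9278].
Step 2: g^T H^(-1) g = sum_i g_i^2 / H_ii
  = (6.2259)^2/13 + (1.7327)^2/13 + (-7.8556)^2/2
  = 2.9817 + 0.2309 + 30.8552 = 34.0678
Step 3: Objective decrease = 0.5 * g^T H^(-1) g = 17.0339


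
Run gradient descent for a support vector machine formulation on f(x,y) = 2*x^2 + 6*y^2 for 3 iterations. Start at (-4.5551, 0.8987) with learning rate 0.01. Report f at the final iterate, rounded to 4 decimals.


Gradient descent on f(x,y) = 2*x^2 + 6*y^2.
Starting point: (-4.5551, 0.8987), alpha = 0.01
Step 1: grad_x = 2*2*-4.5551 = -18.2204, grad_y = 2*6*0.8987 = 10.7844
  x_1 = -4.5551 - 0.01*-18.2204 = -4.3729
  y_1 = 0.8987 - 0.01*10.7844 = 0.7909
Step 2: grad_x = 2*2*-4.3729 = -17.4916, grad_y = 2*6*0.7909 = 9.4903
  x_2 = -4.3729 - 0.01*-17.4916 = -4.198
  y_2 = 0.7909 - 0.01*9.4903 = 0.696
Step 3: grad_x = 2*2*-4.198 = -16.7919, grad_y = 2*6*0.696 = 8.3514
  x_3 = -4.198 - 0.01*-16.7919 = -4.0301
  y_3 = 0.696 - 0.01*8.3514 = 0.6124
f(-4.0301, 0.6124) = 2*(-4.0301)^2 + 6*0.6124^2 = 34.7333


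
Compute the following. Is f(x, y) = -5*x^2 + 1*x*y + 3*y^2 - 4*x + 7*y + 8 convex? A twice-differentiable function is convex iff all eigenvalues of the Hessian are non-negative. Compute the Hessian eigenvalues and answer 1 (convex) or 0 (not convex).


The Hessian of f(x,y) = -5*x^2 + 1*x*y + 3*y^2 - 4*x + 7*y + 8 is:
H = [[-10, 1], [1, 6]]
Trace = -10 + 6 = -4
Determinant = -10*6 - (1)^2 = -61
Discriminant = (-4)^2 - 4*-61 = 260.0
Eigenvalues: lambda_1 = -10.0623, lambda_2 = 6.0623
The function is not convex.

0


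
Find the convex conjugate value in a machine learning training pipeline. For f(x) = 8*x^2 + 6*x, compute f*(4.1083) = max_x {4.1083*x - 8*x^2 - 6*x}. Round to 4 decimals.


f*(y) = sup_x {y*x - a*x^2 - b*x} = sup_x {(y-b)*x - a*x^2}
FOC: (y - b) - 2a*x = 0 => x* = (y - b)/(2a)
x* = (4.1083 - 6)/(2*8) = -0.1182
f*(4.1083) = (y-b)^2/(4a) = (4.1083 - 6)^2/(4*8)
= 3.5785/32 = 0.1118


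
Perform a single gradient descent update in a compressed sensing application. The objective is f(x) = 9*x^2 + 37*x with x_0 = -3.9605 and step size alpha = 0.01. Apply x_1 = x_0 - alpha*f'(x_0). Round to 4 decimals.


We compute the gradient at x_0 and apply the update.
f'(x) = 18*x + 37
f'(-3.9605) = 18*-3.9605 + 37 = -34.289
x_1 = -3.9605 - 0.01*-34.289 = -3.6176


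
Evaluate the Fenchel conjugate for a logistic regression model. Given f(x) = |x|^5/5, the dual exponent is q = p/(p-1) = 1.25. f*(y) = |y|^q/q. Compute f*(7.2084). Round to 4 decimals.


The conjugate exponent q satisfies 1/p + 1/q = 1.
p = 5, so q = 5/(5 - 1) = 1.25
|y|^q = 7.2084^1.25 = 11.8113
f*(7.2084) = 11.8113 / 1.25 = 9.4491


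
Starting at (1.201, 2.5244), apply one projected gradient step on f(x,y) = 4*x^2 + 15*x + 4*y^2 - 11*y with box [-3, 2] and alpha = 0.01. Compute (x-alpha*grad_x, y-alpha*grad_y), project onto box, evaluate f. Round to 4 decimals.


Step 1: Compute gradient at (1.201, 2.5244).
grad_x = 2*4*1.201 + 15 = 24.608
grad_y = 2*4*2.5244 - 11 = 9.1952
Step 2: Gradient step.
x_raw = 1.201 - 0.01*24.608 = 0.9549
y_raw = 2.5244 - 0.01*9.1952 = 2.4324
Step 3: Project onto [-3, 2].
x_proj = clip(0.9549) = 0.9549
y_proj = clip(2.4324) = 2.0
Step 4: Evaluate f.
f(0.9549, 2.0) = 11.9713


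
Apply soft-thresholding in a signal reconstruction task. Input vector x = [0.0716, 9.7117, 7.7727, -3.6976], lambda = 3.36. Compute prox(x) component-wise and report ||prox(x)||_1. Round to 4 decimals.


Soft-thresholding with lambda = 3.36:
prox(0.0716) = sign(0.0716)*max(|0.0716| - 3.36, 0) = 0.0
prox(9.7117) = sign(9.7117)*max(|9.7117| - 3.36, 0) = 6.3517
prox(7.7727) = sign(7.7727)*max(|7.7727| - 3.36, 0) = 4.4127
prox(-3.6976) = sign(-3.6976)*max(|-3.6976| - 3.36, 0) = -0.3376
prox(x) = [0.0, 6.3517, 4.4127, -0.3376]
||prox(x)||_1 = 0.0 + 6.3517 + 4.4127 + 0.3376 = 11.102


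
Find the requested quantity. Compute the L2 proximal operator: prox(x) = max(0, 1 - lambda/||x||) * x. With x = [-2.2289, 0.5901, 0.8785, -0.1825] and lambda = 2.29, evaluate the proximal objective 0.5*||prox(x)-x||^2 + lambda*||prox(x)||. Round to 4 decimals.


Step 1: Compute ||x||.
||x|| = 2.4741
Step 2: Compute scaling factor.
scale = max(0, 1 - 2.29/2.4741) = 0.0744
Step 3: prox(x) = [-0.1659, 0.0439, 0.0654, -0.0136]
||prox(x)|| = 0.1841
Step 4: Proximal objective.
0.5*||prox-x||^2 = 2.6221
lambda*||prox|| = 0.4216
Total = 3.0437


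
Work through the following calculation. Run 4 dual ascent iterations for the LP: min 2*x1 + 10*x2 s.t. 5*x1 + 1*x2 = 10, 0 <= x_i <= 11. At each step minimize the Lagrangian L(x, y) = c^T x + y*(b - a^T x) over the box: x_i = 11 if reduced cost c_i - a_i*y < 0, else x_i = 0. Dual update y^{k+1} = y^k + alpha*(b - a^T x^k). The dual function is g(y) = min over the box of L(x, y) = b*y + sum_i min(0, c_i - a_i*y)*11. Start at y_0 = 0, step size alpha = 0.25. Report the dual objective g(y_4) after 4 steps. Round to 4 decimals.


Dual ascent for LP: min 2*x1 + 10*x2, 5*x1 + 1*x2 = 10, 0 <= x_i <= 11
Step 1: y^k = 0.0, reduced costs: (2.0, 10.0)
  x^k = (0.0, 0.0), subgradient = b - a^T x = 10.0
  y^{k+1} = 0.0 + 0.25*10.0 = 2.5
Step 2: y^k = 2.5, reduced costs: (-10.5, 7.5)
  x^k = (11.0, 0.0), subgradient = b - a^T x = -45.0
  y^{k+1} = 2.5 + 0.25*-45.0 = -8.75
Step 3: y^k = -8.75, reduced costs: (45.75, 18.75)
  x^k = (0.0, 0.0), subgradient = b - a^T x = 10.0
  y^{k+1} = -8.75 + 0.25*10.0 = -6.25
Step 4: y^k = -6.25, reduced costs: (33.25, 16.25)
  x^k = (0.0, 0.0), subgradient = b - a^T x = 10.0
  y^{k+1} = -6.25 + 0.25*10.0 = -3.75
Dual objective at y_4 = -3.75: reduced costs (20.75, 13.75), box minimizer x = (0.0, 0.0)
g(y_4) = b*y + (c1 - a1*y)*x1 + (c2 - a2*y)*x2 = 10*(-3.75) + 20.75*0.0 + 13.75*0.0 = -37.5 + 0.0 + 0.0 = -37.5


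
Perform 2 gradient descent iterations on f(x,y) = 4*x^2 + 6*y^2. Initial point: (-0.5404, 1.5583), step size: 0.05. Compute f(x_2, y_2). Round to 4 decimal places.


Gradient descent on f(x,y) = 4*x^2 + 6*y^2.
Starting point: (-0.5404, 1.5583), alpha = 0.05
Step 1: grad_x = 2*4*-0.5404 = -4.3232, grad_y = 2*6*1.5583 = 18.6996
  x_1 = -0.5404 - 0.05*-4.3232 = -0.3242
  y_1 = 1.5583 - 0.05*18.6996 = 0.6233
Step 2: grad_x = 2*4*-0.3242 = -2.5939, grad_y = 2*6*0.6233 = 7.4798
  x_2 = -0.3242 - 0.05*-2.5939 = -0.1945
  y_2 = 0.6233 - 0.05*7.4798 = 0.2493
f(-0.1945, 0.2493) = 4*(-0.1945)^2 + 6*0.2493^2 = 0.5244


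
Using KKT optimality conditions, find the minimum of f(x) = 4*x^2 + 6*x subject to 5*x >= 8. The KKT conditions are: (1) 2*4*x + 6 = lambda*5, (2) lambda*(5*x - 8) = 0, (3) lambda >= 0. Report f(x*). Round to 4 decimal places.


Step 1: Try lambda = 0 (constraint inactive).
x_unc = -6/(2*4) = -0.75
Check: 5*-0.75 = -3.75 < 8 -- violated!
Step 2: Constraint must be active: 5*x = 8
x* = 8/5 = 1.6
lambda = (2*4*1.6 + 6)/5 = 3.76
Step 3: Compute optimal value.
f(x*) = 4*1.6^2 + 6*1.6 = 19.84


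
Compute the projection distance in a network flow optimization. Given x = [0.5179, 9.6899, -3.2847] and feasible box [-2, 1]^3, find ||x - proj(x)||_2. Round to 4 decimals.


Project each component onto [-2, 1].
clip(0.5179) = 0.5179, clip(9.6899) = 1.0, clip(-3.2847) = -2.0
Projection = [0.5179, 1.0, -2.0]
Squared diffs: [0.0, 75.5144, 1.6505]
Distance = sqrt(77.1649) = 8.7844


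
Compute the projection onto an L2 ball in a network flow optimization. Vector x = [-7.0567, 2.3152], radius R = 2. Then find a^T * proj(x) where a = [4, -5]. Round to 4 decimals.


Step 1: Compute ||x|| (intermediates to 6 decimals).
||x|| = sqrt((-7.0567)^2 + 2.3152^2) = 7.426787
Step 2: Project.
Since ||x|| > R, scale = R/||x|| = 2/7.426787 = 0.269295, proj(x) = scale * x
proj(x) = [-1.900334, 0.623472]
Step 3: Dot product.
a^T * proj(x) = 4*(-1.900334) - 5*0.623472 = -10.7187


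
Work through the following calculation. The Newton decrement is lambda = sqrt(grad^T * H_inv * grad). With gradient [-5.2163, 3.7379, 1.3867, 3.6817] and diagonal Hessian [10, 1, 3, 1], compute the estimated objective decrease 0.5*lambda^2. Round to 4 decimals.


Step 1: H is diagonal, so H^(-1) * g = [-0.5216, 3.7379, 0.4622, 3.6817].
Step 2: g^T H^(-1) g = sum_i g_i^2 / H_ii
  = (-5.2163)^2/10 + (3.7379)^2/1 + (1.3867)^2/3 + (3.6817)^2/1
  = 2.721 + 13.9719 + 0.641 + 13.5549 = 30.8888
Step 3: Objective decrease = 0.5 * g^T H^(-1) g = 15.4444


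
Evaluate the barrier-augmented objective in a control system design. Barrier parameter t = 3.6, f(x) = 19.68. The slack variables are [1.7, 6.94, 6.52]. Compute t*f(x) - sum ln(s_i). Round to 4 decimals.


Step 1: Compute log-barrier.
ln values: [0.5306, 1.9373, 1.8749]
phi = -(0.5306 + 1.9373 + 1.8749) = -4.3428
Step 2: Compute augmented objective.
t*f(x) = 3.6*19.68 = 70.848
Total = 70.848 - 4.3428 = 66.5052


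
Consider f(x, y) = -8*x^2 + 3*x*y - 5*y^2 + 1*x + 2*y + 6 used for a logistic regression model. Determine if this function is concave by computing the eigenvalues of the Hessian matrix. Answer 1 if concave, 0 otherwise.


The Hessian of f(x,y) = -8*x^2 + 3*x*y - 5*y^2 + 1*x + 2*y + 6 is:
H = [[-16, 3], [3, -10]]
Trace = -16 - 10 = -26
Determinant = -16*-10 - (3)^2 = 151
Discriminant = (-26)^2 - 4*151 = 72.0
Eigenvalues: lambda_1 = -17.2426, lambda_2 = -8.7574
The function is concave.

1


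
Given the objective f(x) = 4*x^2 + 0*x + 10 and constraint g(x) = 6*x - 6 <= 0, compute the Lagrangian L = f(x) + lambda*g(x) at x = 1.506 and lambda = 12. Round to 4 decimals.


Step 1: Evaluate f(x).
f(1.506) = 4*1.506^2 + 0*1.506 + 10 = 19.0721
Step 2: Evaluate g(x).
g(1.506) = 6*1.506 - 6 = 3.036
Step 3: Compute Lagrangian.
L = 19.0721 + 12*3.036 = 55.5041


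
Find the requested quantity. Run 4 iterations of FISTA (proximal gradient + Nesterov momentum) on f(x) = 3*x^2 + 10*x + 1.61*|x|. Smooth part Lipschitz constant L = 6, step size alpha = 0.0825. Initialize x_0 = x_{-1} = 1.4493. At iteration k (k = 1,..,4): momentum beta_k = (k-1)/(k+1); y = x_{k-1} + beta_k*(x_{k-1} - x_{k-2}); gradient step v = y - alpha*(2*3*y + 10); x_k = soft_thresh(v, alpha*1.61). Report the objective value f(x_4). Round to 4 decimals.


FISTA on f(x) = 3*x^2 + 10*x + 1.61*|x|
L = 6, alpha = 0.0825
Iteration 1: beta = 0.0, y = 1.4493 + 0.0*(1.4493 - 1.4493) = 1.4493
  grad(y) = 18.6958, v = y - alpha*grad = -0.0931
  prox(v) = soft_thresh(-0.0931, 0.1328) = 0.0
Iteration 2: beta = 0.3333, y = 0.0 + 0.3333*(0.0 - 1.4493) = -0.4831
  grad(y) = 7.1014, v = y - alpha*grad = -1.069
  prox(v) = soft_thresh(-1.069, 0.1328) = -0.9361
Iteration 3: beta = 0.5, y = -0.9361 + 0.5*(-0.9361 - 0.0) = -1.4042
  grad(y) = 1.5747, v = y - alpha*grad = -1.5341
  prox(v) = soft_thresh(-1.5341, 0.1328) = -1.4013
Iteration 4: beta = 0.6, y = -1.4013 + 0.6*(-1.4013 + 0.9361) = -1.6804
  grad(y) = -0.0824, v = y - alpha*grad = -1.6736
  prox(v) = soft_thresh(-1.6736, 0.1328) = -1.5408
f(x_4) = 3*(-1.5408)^2 + 10*(-1.5408) + 1.61*|-1.5408| = -5.8051


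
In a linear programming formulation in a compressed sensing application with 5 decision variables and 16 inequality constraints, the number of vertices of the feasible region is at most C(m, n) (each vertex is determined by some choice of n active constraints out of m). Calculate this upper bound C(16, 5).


Each vertex corresponds to some choice of n active constraints out of m, so the number of vertices is at most C(m, n) = m! / (n!(m-n)!).
m = 16, n = 5
Numerator: 16 * 15 * 14 * 13 * 12
Denominator: 5! = 120
C(16, 5) = 4368


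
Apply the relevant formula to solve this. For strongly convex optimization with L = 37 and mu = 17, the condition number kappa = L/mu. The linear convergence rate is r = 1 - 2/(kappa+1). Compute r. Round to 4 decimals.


Step 1: Compute the condition number.
kappa = L/mu = 37/17 = 2.1765
Step 2: Compute the convergence rate.
r = 1 - 2/(kappa + 1) = 1 - 2*mu/(L + mu) = (L - mu)/(L + mu) = 20/54 = 0.3704


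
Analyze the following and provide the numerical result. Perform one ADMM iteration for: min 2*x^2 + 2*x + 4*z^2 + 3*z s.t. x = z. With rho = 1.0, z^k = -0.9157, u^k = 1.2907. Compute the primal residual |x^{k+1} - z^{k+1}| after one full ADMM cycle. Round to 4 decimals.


ADMM iteration with rho = 1.0, z^k = -0.9157, u^k = 1.2907
Step 1: x-update.
Minimize 2*x^2 + 2*x + (1.0/2)*(x + 0.9157 + 1.2907)^2
FOC: (2*2 + 1.0)*x = -2 + 1.0*(-0.9157 - 1.2907)
x^{k+1} = -0.8413
Step 2: z-update.
Minimize 4*z^2 + 3*z + (1.0/2)*(-0.8413 - z + 1.2907)^2
FOC: (2*4 + 1.0)*z = -3 + 1.0*(-0.8413 + 1.2907)
z^{k+1} = -0.2834
Step 3: u-update.
u^{k+1} = 1.2907 - 0.8413 + 0.2834 = 0.7328
Step 4: Primal residual = |-0.8413 + 0.2834| = 0.5579


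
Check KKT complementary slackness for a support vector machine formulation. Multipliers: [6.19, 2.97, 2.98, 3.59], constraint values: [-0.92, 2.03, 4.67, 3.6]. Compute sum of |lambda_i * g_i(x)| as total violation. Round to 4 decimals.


KKT complementary slackness check:
lambda_1 * g_1 = 6.19 * -0.92 = -5.6948
lambda_2 * g_2 = 2.97 * 2.03 = 6.0291
lambda_3 * g_3 = 2.98 * 4.67 = 13.9166
lambda_4 * g_4 = 3.59 * 3.6 = 12.924
Total violation = 5.6948 + 6.0291 + 13.9166 + 12.924 = 38.5645


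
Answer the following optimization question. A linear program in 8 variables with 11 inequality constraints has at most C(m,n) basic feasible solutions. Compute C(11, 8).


Each vertex corresponds to some choice of n active constraints out of m, so the number of vertices is at most C(m, n) = m! / (n!(m-n)!).
m = 11, n = 8
Numerator: 11 * 10 * 9 * 8 * 7 * 6 * 5 * 4
Denominator: 8! = 40320
C(11, 8) = 165


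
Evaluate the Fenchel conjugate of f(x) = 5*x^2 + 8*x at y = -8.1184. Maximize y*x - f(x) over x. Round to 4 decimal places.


f*(y) = sup_x {y*x - a*x^2 - b*x} = sup_x {(y-b)*x - a*x^2}
FOC: (y - b) - 2a*x = 0 => x* = (y - b)/(2a)
x* = (-8.1184 - 8)/(2*5) = -1.6118
f*(-8.1184) = (y-b)^2/(4a) = (-8.1184 - 8)^2/(4*5)
= 259.8028/20 = 12.9901


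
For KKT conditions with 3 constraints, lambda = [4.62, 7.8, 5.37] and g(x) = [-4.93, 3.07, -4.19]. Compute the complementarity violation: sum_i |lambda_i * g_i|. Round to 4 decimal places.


KKT complementary slackness check:
lambda_1 * g_1 = 4.62 * -4.93 = -22.7766
lambda_2 * g_2 = 7.8 * 3.07 = 23.946
lambda_3 * g_3 = 5.37 * -4.19 = -22.5003
Total violation = 22.7766 + 23.946 + 22.5003 = 69.2229


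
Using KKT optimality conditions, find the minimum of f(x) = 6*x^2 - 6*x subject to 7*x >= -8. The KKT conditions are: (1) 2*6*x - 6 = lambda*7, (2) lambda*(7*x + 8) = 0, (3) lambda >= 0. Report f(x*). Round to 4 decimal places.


Step 1: Try lambda = 0 (constraint inactive).
Stationarity: 2*6*x - 6 = 0
x* = 6/(2*6) = 0.5
Check constraint: 7*0.5 = 3.5 >= -8 -- satisfied.
Step 2: Compute optimal value.
f(x*) = 6*0.5^2 - 6*0.5 = -1.5


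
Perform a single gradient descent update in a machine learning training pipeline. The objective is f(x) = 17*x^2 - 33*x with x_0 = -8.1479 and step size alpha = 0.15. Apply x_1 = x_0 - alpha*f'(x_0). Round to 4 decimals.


We compute the gradient at x_0 and apply the update.
f'(x) = 34*x - 33
f'(-8.1479) = 34*-8.1479 - 33 = -310.0286
x_1 = -8.1479 - 0.15*-310.0286 = 38.3564


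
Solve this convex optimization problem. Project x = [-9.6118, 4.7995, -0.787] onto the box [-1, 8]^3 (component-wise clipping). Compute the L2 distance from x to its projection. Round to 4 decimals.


Project each component onto [-1, 8].
clip(-9.6118) = -1.0, clip(4.7995) = 4.7995, clip(-0.787) = -0.787
Projection = [-1.0, 4.7995, -0.787]
Squared diffs: [74.1631, 0.0, 0.0]
Distance = sqrt(74.1631) = 8.6118


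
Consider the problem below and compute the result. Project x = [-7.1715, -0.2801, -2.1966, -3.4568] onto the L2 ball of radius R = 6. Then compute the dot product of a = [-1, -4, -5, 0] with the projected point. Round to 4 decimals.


Step 1: Compute ||x|| (intermediates to 6 decimals).
||x|| = sqrt((-7.1715)^2 + (-0.2801)^2 + (-2.1966)^2 + (-3.4568)^2) = 8.263376
Step 2: Project.
Since ||x|| > R, scale = R/||x|| = 6/8.263376 = 0.726095, proj(x) = scale * x
proj(x) = [-5.20719, -0.203379, -1.59494, -2.509965]
Step 3: Dot product.
a^T * proj(x) = -1*(-5.20719) - 4*(-0.203379) - 5*(-1.59494) + 0*(-2.509965) = 13.9954


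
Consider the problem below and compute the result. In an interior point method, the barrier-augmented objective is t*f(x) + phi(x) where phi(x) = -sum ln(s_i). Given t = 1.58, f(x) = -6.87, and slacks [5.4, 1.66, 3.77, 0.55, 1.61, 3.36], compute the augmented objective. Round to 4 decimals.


Step 1: Compute log-barrier.
ln values: [1.6864, 0.5068, 1.3271, -0.5978, 0.4762, 1.2119]
phi = -(1.6864 + 0.5068 + 1.3271 - 0.5978 + 0.4762 + 1.2119) = -4.6106
Step 2: Compute augmented objective.
t*f(x) = 1.58*-6.87 = -10.8546
Total = -10.8546 - 4.6106 = -15.4652


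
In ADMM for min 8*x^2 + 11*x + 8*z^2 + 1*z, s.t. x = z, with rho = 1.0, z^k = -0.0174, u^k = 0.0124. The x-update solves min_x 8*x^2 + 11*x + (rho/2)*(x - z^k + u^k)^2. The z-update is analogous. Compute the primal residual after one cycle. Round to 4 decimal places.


ADMM iteration with rho = 1.0, z^k = -0.0174, u^k = 0.0124
Step 1: x-update.
Minimize 8*x^2 + 11*x + (1.0/2)*(x + 0.0174 + 0.0124)^2
FOC: (2*8 + 1.0)*x = -11 + 1.0*(-0.0174 - 0.0124)
x^{k+1} = -0.6488
Step 2: z-update.
Minimize 8*z^2 + 1*z + (1.0/2)*(-0.6488 - z + 0.0124)^2
FOC: (2*8 + 1.0)*z = -1 + 1.0*(-0.6488 + 0.0124)
z^{k+1} = -0.0963
Step 3: u-update.
u^{k+1} = 0.0124 - 0.6488 + 0.0963 = -0.5402
Step 4: Primal residual = |-0.6488 + 0.0963| = 0.5526


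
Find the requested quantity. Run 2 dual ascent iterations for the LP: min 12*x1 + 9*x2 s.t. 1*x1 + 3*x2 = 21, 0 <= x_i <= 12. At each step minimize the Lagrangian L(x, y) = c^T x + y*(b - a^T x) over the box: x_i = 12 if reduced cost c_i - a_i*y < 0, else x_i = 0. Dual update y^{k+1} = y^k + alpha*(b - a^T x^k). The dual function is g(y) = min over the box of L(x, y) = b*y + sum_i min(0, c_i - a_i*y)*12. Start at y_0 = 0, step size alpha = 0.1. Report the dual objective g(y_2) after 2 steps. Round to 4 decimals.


Dual ascent for LP: min 12*x1 + 9*x2, 1*x1 + 3*x2 = 21, 0 <= x_i <= 12
Step 1: y^k = 0.0, reduced costs: (12.0, 9.0)
  x^k = (0.0, 0.0), subgradient = b - a^T x = 21.0
  y^{k+1} = 0.0 + 0.1*21.0 = 2.1
Step 2: y^k = 2.1, reduced costs: (9.9, 2.7)
  x^k = (0.0, 0.0), subgradient = b - a^T x = 21.0
  y^{k+1} = 2.1 + 0.1*21.0 = 4.2
Dual objective at y_2 = 4.2: reduced costs (7.8, -3.6), box minimizer x = (0.0, 12.0)
g(y_2) = b*y + (c1 - a1*y)*x1 + (c2 - a2*y)*x2 = 21*4.2 + 7.8*0.0 + (-3.6)*12.0 = 88.2 + 0.0 - 43.2 = 45.0


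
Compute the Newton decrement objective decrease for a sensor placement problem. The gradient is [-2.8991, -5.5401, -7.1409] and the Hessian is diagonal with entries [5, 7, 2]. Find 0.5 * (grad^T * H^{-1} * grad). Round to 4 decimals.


Step 1: H is diagonal, so H^(-1) * g = [-0.5798, -0.7914, -3.5705].
Step 2: g^T H^(-1) g = sum_i g_i^2 / H_ii
  = (-2.8991)^2/5 + (-5.5401)^2/7 + (-7.1409)^2/2
  = 1.681 + 4.3847 + 25.4962 = 31.5619
Step 3: Objective decrease = 0.5 * g^T H^(-1) g = 15.7809


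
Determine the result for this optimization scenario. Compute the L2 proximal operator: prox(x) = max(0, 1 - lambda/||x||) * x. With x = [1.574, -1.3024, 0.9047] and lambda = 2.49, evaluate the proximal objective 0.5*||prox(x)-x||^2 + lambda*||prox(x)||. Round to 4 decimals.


Step 1: Compute ||x||.
||x|| = 2.2343
Step 2: Compute scaling factor.
scale = max(0, 1 - 2.49/2.2343) = 0.0
Step 3: prox(x) = [0.0, -0.0, 0.0]
||prox(x)|| = 0.0
Step 4: Proximal objective.
0.5*||prox-x||^2 = 2.4961
lambda*||prox|| = 0.0
Total = 2.4961


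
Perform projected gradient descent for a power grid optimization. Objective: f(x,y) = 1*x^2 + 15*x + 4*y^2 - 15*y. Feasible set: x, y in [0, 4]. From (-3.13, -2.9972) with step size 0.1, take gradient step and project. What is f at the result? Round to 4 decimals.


Step 1: Compute gradient at (-3.13, -2.9972).
grad_x = 2*1*-3.13 + 15 = 8.74
grad_y = 2*4*-2.9972 - 15 = -38.9776
Step 2: Gradient step.
x_raw = -3.13 - 0.1*8.74 = -4.004
y_raw = -2.9972 - 0.1*-38.9776 = 0.9006
Step 3: Project onto [0, 4].
x_proj = clip(-4.004) = 0.0
y_proj = clip(0.9006) = 0.9006
Step 4: Evaluate f.
f(0.0, 0.9006) = -10.2644


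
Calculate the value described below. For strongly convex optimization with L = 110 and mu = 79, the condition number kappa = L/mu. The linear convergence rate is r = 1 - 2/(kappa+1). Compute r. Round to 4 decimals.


Step 1: Compute the condition number.
kappa = L/mu = 110/79 = 1.3924
Step 2: Compute the convergence rate.
r = 1 - 2/(kappa + 1) = 1 - 2*mu/(L + mu) = (L - mu)/(L + mu) = 31/189 = 0.164


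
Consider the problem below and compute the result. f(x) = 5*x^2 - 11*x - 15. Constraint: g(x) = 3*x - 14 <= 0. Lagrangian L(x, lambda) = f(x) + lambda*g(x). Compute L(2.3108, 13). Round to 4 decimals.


Step 1: Evaluate f(x).
f(2.3108) = 5*2.3108^2 - 11*2.3108 - 15 = -13.7198
Step 2: Evaluate g(x).
g(2.3108) = 3*2.3108 - 14 = -7.0676
Step 3: Compute Lagrangian.
L = -13.7198 + 13*-7.0676 = -105.5986


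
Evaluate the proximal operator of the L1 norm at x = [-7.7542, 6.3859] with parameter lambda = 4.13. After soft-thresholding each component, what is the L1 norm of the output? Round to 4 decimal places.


Soft-thresholding with lambda = 4.13:
prox(-7.7542) = sign(-7.7542)*max(|-7.7542| - 4.13, 0) = -3.6242
prox(6.3859) = sign(6.3859)*max(|6.3859| - 4.13, 0) = 2.2559
prox(x) = [-3.6242, 2.2559]
||prox(x)||_1 = 3.6242 + 2.2559 = 5.8801


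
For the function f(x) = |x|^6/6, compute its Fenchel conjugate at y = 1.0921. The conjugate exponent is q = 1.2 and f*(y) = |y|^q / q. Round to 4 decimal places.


The conjugate exponent q satisfies 1/p + 1/q = 1.
p = 6, so q = 6/(6 - 1) = 1.2
|y|^q = 1.0921^1.2 = 1.1115
f*(1.0921) = 1.1115 / 1.2 = 0.9263


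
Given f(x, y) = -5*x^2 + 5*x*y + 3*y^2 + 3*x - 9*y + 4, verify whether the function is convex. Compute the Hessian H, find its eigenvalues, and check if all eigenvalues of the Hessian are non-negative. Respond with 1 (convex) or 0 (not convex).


The Hessian of f(x,y) = -5*x^2 + 5*x*y + 3*y^2 + 3*x - 9*y + 4 is:
H = [[-10, 5], [5, 6]]
Trace = -10 + 6 = -4
Determinant = -10*6 - (5)^2 = -85
Discriminant = (-4)^2 - 4*-85 = 356.0
Eigenvalues: lambda_1 = -11.434, lambda_2 = 7.434
The function is not convex.

0


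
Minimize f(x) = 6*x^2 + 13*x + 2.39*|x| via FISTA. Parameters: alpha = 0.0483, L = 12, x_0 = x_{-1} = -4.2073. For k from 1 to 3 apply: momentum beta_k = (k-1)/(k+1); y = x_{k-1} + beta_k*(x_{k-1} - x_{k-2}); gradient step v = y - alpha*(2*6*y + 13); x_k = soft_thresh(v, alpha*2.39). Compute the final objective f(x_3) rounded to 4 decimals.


FISTA on f(x) = 6*x^2 + 13*x + 2.39*|x|
L = 12, alpha = 0.0483
Iteration 1: beta = 0.0, y = -4.2073 + 0.0*(-4.2073 + 4.2073) = -4.2073
  grad(y) = -37.4876, v = y - alpha*grad = -2.3966
  prox(v) = soft_thresh(-2.3966, 0.1154) = -2.2812
Iteration 2: beta = 0.3333, y = -2.2812 + 0.3333*(-2.2812 + 4.2073) = -1.6392
  grad(y) = -6.6702, v = y - alpha*grad = -1.317
  prox(v) = soft_thresh(-1.317, 0.1154) = -1.2016
Iteration 3: beta = 0.5, y = -1.2016 + 0.5*(-1.2016 + 2.2812) = -0.6618
  grad(y) = 5.0589, v = y - alpha*grad = -0.9061
  prox(v) = soft_thresh(-0.9061, 0.1154) = -0.7907
f(x_3) = 6*(-0.7907)^2 + 13*(-0.7907) + 2.39*|-0.7907| = -4.638


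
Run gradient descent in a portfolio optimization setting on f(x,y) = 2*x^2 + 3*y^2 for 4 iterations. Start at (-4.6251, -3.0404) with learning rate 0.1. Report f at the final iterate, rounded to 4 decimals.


Gradient descent on f(x,y) = 2*x^2 + 3*y^2.
Starting point: (-4.6251, -3.0404), alpha = 0.1
Step 1: grad_x = 2*2*-4.6251 = -18.5004, grad_y = 2*3*-3.0404 = -18.2424
  x_1 = -4.6251 - 0.1*-18.5004 = -2.7751
  y_1 = -3.0404 - 0.1*-18.2424 = -1.2162
Step 2: grad_x = 2*2*-2.7751 = -11.1002, grad_y = 2*3*-1.2162 = -7.297
  x_2 = -2.7751 - 0.1*-11.1002 = -1.665
  y_2 = -1.2162 - 0.1*-7.297 = -0.4865
Step 3: grad_x = 2*2*-1.665 = -6.6601, grad_y = 2*3*-0.4865 = -2.9188
  x_3 = -1.665 - 0.1*-6.6601 = -0.999
  y_3 = -0.4865 - 0.1*-2.9188 = -0.1946
Step 4: grad_x = 2*2*-0.999 = -3.9961, grad_y = 2*3*-0.1946 = -1.1675
  x_4 = -0.999 - 0.1*-3.9961 = -0.5994
  y_4 = -0.1946 - 0.1*-1.1675 = -0.0778
f(-0.5994, -0.0778) = 2*(-0.5994)^2 + 3*(-0.0778)^2 = 0.7368


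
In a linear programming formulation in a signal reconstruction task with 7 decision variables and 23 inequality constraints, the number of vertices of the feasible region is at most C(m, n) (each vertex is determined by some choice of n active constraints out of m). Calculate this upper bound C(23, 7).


Each vertex corresponds to some choice of n active constraints out of m, so the number of vertices is at most C(m, n) = m! / (n!(m-n)!).
m = 23, n = 7
Numerator: 23 * 22 * 21 * 20 * 19 * 18 * 17
Denominator: 7! = 5040
C(23, 7) = 245157


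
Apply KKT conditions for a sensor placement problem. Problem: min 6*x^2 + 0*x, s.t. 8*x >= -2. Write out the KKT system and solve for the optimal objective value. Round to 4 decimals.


Step 1: Try lambda = 0 (constraint inactive).
Stationarity: 2*6*x + 0 = 0
x* = 0/(2*6) = 0.0
Check constraint: 8*0.0 = 0.0 >= -2 -- satisfied.
Step 2: Compute optimal value.
f(x*) = 6*0.0^2 + 0*0.0 = 0.0


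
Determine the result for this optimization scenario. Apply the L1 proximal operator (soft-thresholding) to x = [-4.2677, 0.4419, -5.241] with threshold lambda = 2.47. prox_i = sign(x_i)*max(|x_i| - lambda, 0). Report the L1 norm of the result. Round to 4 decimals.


Soft-thresholding with lambda = 2.47:
prox(-4.2677) = sign(-4.2677)*max(|-4.2677| - 2.47, 0) = -1.7977
prox(0.4419) = sign(0.4419)*max(|0.4419| - 2.47, 0) = 0.0
prox(-5.241) = sign(-5.241)*max(|-5.241| - 2.47, 0) = -2.771
prox(x) = [-1.7977, 0.0, -2.771]
||prox(x)||_1 = 1.7977 + 0.0 + 2.771 = 4.5687


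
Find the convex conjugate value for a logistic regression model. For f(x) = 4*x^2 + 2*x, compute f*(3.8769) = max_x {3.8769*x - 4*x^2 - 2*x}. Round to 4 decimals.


f*(y) = sup_x {y*x - a*x^2 - b*x} = sup_x {(y-b)*x - a*x^2}
FOC: (y - b) - 2a*x = 0 => x* = (y - b)/(2a)
x* = (3.8769 - 2)/(2*4) = 0.2346
f*(3.8769) = (y-b)^2/(4a) = (3.8769 - 2)^2/(4*4)
= 3.5228/16 = 0.2202


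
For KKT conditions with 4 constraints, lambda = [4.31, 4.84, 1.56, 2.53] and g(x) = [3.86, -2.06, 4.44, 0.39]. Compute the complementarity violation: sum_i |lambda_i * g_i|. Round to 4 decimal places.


KKT complementary slackness check:
lambda_1 * g_1 = 4.31 * 3.86 = 16.6366
lambda_2 * g_2 = 4.84 * -2.06 = -9.9704
lambda_3 * g_3 = 1.56 * 4.44 = 6.9264
lambda_4 * g_4 = 2.53 * 0.39 = 0.9867
Total violation = 16.6366 + 9.9704 + 6.9264 + 0.9867 = 34.5201


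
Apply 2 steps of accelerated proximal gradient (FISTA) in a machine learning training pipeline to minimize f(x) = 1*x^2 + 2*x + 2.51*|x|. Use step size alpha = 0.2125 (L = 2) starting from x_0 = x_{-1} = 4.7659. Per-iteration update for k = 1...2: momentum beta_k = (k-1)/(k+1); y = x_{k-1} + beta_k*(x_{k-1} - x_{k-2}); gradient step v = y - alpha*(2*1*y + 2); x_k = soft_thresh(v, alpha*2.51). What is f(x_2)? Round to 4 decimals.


FISTA on f(x) = 1*x^2 + 2*x + 2.51*|x|
L = 2, alpha = 0.2125
Iteration 1: beta = 0.0, y = 4.7659 + 0.0*(4.7659 - 4.7659) = 4.7659
  grad(y) = 11.5318, v = y - alpha*grad = 2.3154
  prox(v) = soft_thresh(2.3154, 0.5334) = 1.782
Iteration 2: beta = 0.3333, y = 1.782 + 0.3333*(1.782 - 4.7659) = 0.7874
  grad(y) = 3.5748, v = y - alpha*grad = 0.0277
  prox(v) = soft_thresh(0.0277, 0.5334) = 0.0
f(x_2) = 1*0.0^2 + 2*0.0 + 2.51*|0.0| = 0.0


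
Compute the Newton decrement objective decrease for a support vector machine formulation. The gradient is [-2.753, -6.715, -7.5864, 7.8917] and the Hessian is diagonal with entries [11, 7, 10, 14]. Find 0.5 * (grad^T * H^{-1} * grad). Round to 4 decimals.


Step 1: H is diagonal, so H^(-1) * g = [-0.2503, -0.9593, -0.7586, 0.5637].
Step 2: g^T H^(-1) g = sum_i g_i^2 / H_ii
  = (-2.753)^2/11 + (-6.715)^2/7 + (-7.5864)^2/10 + (7.8917)^2/14
  = 0.689 + 6.4416 + 5.7553 + 4.4485 = 17.3344
Step 3: Objective decrease = 0.5 * g^T H^(-1) g = 8.6672


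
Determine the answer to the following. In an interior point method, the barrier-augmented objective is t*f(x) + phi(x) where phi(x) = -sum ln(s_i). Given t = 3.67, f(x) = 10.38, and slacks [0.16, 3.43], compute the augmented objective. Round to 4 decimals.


Step 1: Compute log-barrier.
ln values: [-1.8326, 1.2326]
phi = -(-1.8326 + 1.2326) = 0.6
Step 2: Compute augmented objective.
t*f(x) = 3.67*10.38 = 38.0946
Total = 38.0946 + 0.6 = 38.6946


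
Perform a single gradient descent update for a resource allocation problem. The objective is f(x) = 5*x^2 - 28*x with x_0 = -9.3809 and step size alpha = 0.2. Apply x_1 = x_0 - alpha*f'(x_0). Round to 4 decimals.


We compute the gradient at x_0 and apply the update.
f'(x) = 10*x - 28
f'(-9.3809) = 10*-9.3809 - 28 = -121.809
x_1 = -9.3809 - 0.2*-121.809 = 14.9809


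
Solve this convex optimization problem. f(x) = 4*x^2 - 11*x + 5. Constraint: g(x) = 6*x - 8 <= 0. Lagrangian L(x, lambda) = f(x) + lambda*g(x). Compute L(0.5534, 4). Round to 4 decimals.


Step 1: Evaluate f(x).
f(0.5534) = 4*0.5534^2 - 11*0.5534 + 5 = 0.1376
Step 2: Evaluate g(x).
g(0.5534) = 6*0.5534 - 8 = -4.6796
Step 3: Compute Lagrangian.
L = 0.1376 + 4*-4.6796 = -18.5808


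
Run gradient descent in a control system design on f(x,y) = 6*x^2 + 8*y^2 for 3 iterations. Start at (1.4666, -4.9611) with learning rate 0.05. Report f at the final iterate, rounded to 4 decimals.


Gradient descent on f(x,y) = 6*x^2 + 8*y^2.
Starting point: (1.4666, -4.9611), alpha = 0.05
Step 1: grad_x = 2*6*1.4666 = 17.5992, grad_y = 2*8*-4.9611 = -79.3776
  x_1 = 1.4666 - 0.05*17.5992 = 0.5866
  y_1 = -4.9611 - 0.05*-79.3776 = -0.9922
Step 2: grad_x = 2*6*0.5866 = 7.0397, grad_y = 2*8*-0.9922 = -15.8755
  x_2 = 0.5866 - 0.05*7.0397 = 0.2347
  y_2 = -0.9922 - 0.05*-15.8755 = -0.1984
Step 3: grad_x = 2*6*0.2347 = 2.8159, grad_y = 2*8*-0.1984 = -3.1751
  x_3 = 0.2347 - 0.05*2.8159 = 0.0939
  y_3 = -0.1984 - 0.05*-3.1751 = -0.0397
f(0.0939, -0.0397) = 6*0.0939^2 + 8*(-0.0397)^2 = 0.0655


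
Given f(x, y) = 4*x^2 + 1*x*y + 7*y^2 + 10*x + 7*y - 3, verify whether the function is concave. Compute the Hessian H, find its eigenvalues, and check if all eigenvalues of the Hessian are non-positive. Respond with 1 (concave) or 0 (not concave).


The Hessian of f(x,y) = 4*x^2 + 1*x*y + 7*y^2 + 10*x + 7*y - 3 is:
H = [[8, 1], [1, 14]]
Trace = 8 + 14 = 22
Determinant = 8*14 - (1)^2 = 111
Discriminant = (22)^2 - 4*111 = 40.0
Eigenvalues: lambda_1 = 7.8377, lambda_2 = 14.1623
The function is not concave.

0


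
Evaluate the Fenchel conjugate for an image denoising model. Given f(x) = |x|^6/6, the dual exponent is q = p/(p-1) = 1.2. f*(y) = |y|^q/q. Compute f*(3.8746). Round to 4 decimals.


The conjugate exponent q satisfies 1/p + 1/q = 1.
p = 6, so q = 6/(6 - 1) = 1.2
|y|^q = 3.8746^1.2 = 5.0801
f*(3.8746) = 5.0801 / 1.2 = 4.2334


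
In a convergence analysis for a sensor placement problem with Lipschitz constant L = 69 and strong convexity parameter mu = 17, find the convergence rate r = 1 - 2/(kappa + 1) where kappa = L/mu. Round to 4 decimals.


Step 1: Compute the condition number.
kappa = L/mu = 69/17 = 4.0588
Step 2: Compute the convergence rate.
r = 1 - 2/(kappa + 1) = 1 - 2*mu/(L + mu) = (L - mu)/(L + mu) = 52/86 = 0.6047


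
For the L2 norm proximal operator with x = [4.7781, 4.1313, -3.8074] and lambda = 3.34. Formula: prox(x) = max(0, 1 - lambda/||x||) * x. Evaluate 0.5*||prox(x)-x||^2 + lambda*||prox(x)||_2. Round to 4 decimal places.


Step 1: Compute ||x||.
||x|| = 7.3752
Step 2: Compute scaling factor.
scale = max(0, 1 - 3.34/7.3752) = 0.5471
Step 3: prox(x) = [2.6143, 2.2604, -2.0832]
||prox(x)|| = 4.0352
Step 4: Proximal objective.
0.5*||prox-x||^2 = 5.5778
lambda*||prox|| = 13.4776
Total = 19.0555


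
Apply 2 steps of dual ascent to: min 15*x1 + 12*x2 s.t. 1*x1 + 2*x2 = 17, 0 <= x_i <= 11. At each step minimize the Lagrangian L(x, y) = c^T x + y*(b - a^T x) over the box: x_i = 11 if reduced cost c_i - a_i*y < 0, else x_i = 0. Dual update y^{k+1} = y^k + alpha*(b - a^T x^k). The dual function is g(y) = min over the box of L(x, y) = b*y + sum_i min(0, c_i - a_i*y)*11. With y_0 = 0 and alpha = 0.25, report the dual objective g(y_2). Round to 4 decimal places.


Dual ascent for LP: min 15*x1 + 12*x2, 1*x1 + 2*x2 = 17, 0 <= x_i <= 11
Step 1: y^k = 0.0, reduced costs: (15.0, 12.0)
  x^k = (0.0, 0.0), subgradient = b - a^T x = 17.0
  y^{k+1} = 0.0 + 0.25*17.0 = 4.25
Step 2: y^k = 4.25, reduced costs: (10.75, 3.5)
  x^k = (0.0, 0.0), subgradient = b - a^T x = 17.0
  y^{k+1} = 4.25 + 0.25*17.0 = 8.5
Dual objective at y_2 = 8.5: reduced costs (6.5, -5.0), box minimizer x = (0.0, 11.0)
g(y_2) = b*y + (c1 - a1*y)*x1 + (c2 - a2*y)*x2 = 17*8.5 + 6.5*0.0 + (-5.0)*11.0 = 144.5 + 0.0 - 55.0 = 89.5


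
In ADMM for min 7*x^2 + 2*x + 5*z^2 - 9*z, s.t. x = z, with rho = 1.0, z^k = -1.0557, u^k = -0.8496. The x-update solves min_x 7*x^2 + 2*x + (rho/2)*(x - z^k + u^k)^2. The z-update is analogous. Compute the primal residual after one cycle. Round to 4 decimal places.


ADMM iteration with rho = 1.0, z^k = -1.0557, u^k = -0.8496
Step 1: x-update.
Minimize 7*x^2 + 2*x + (1.0/2)*(x + 1.0557 - 0.8496)^2
FOC: (2*7 + 1.0)*x = -2 + 1.0*(-1.0557 + 0.8496)
x^{k+1} = -0.1471
Step 2: z-update.
Minimize 5*z^2 - 9*z + (1.0/2)*(-0.1471 - z - 0.8496)^2
FOC: (2*5 + 1.0)*z = 9 + 1.0*(-0.1471 - 0.8496)
z^{k+1} = 0.7276
Step 3: u-update.
u^{k+1} = -0.8496 - 0.1471 - 0.7276 = -1.7242
Step 4: Primal residual = |-0.1471 - 0.7276| = 0.8746
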